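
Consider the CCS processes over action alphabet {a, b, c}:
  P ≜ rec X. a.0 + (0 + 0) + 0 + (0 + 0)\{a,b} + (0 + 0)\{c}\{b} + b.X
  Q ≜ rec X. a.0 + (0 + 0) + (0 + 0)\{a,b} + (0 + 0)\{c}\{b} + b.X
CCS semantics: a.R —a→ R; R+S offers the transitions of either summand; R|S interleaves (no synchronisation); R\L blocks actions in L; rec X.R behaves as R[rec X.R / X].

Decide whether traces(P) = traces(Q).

Reachable graph of P (2 states):
  m0 = rec X. a.0 + (0 + 0) + 0 + (0 + 0)\{a,b} + (0 + 0)\{c}\{b} + b.X :: --a--▸ m1, --b--▸ m0
  m1 = 0 :: deadlocked
Reachable graph of Q (2 states):
  n0 = rec X. a.0 + (0 + 0) + (0 + 0)\{a,b} + (0 + 0)\{c}\{b} + b.X :: --a--▸ n1, --b--▸ n0
  n1 = 0 :: deadlocked
Partition-refinement fixed point:
  B0 = {m0, n0}
  B1 = {m1, n1}
m0 ∈ B0, n0 ∈ B0 → same block
Bisimilar ⇒ trace-equivalent.

trace-equivalent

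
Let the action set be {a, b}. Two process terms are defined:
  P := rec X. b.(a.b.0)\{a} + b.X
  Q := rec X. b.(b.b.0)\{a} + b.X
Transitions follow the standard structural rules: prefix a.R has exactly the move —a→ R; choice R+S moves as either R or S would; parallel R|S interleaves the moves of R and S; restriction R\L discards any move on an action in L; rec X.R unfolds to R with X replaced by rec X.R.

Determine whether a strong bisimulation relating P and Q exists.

NO

P's transition system — 2 states:
  s0 = rec X. b.(a.b.0)\{a} + b.X ⊢ --b--▸ s0, --b--▸ s1
  s1 = (a.b.0)\{a} ⊢ ∅
Q's transition system — 4 states:
  t0 = rec X. b.(b.b.0)\{a} + b.X ⊢ --b--▸ t0, --b--▸ t1
  t1 = (b.b.0)\{a} ⊢ --b--▸ t2
  t2 = (b.0)\{a} ⊢ --b--▸ t3
  t3 = 0\{a} ⊢ ∅
Partition-refinement fixed point:
  B0 = {s0}
  B1 = {s1, t3}
  B2 = {t0}
  B3 = {t1}
  B4 = {t2}
s0 ∈ B0, t0 ∈ B2 → different blocks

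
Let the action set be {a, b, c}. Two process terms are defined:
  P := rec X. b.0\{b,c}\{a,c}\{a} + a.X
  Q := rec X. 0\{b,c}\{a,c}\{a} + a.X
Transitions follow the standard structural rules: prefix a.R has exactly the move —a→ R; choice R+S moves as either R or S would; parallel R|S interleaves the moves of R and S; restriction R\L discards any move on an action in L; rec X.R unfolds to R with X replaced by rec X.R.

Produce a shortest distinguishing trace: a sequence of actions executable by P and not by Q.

P's transition system — 2 states:
  s0 = rec X. b.0\{b,c}\{a,c}\{a} + a.X :: ··a··> s0, ··b··> s1
  s1 = 0\{b,c}\{a,c}\{a} :: stopped
Q's transition system — 1 states:
  t0 = rec X. 0\{b,c}\{a,c}\{a} + a.X :: ··a··> t0
Executing b from P (initial set {s0}):
  after b @ step 1: {s1}
  P completes σ.
Executing b from Q (initial set {t0}):
  after b @ step 1: ∅ (Q stuck)

b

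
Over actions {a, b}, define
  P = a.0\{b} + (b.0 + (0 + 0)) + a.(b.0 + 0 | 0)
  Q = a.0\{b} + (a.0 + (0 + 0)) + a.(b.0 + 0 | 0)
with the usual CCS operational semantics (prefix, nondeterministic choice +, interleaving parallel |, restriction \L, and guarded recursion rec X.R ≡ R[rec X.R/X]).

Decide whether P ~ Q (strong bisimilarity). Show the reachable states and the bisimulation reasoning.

Reachable graph of P (4 states):
  s0 = a.0\{b} + (b.0 + (0 + 0)) + a.(b.0 + 0 | 0) has moves -a-> s1, -a-> s2, -b-> s3
  s1 = 0\{b} has moves stopped
  s2 = b.0 + 0 | 0 has moves -b-> s3
  s3 = 0 has moves stopped
Reachable graph of Q (4 states):
  t0 = a.0\{b} + (a.0 + (0 + 0)) + a.(b.0 + 0 | 0) has moves -a-> t1, -a-> t2, -a-> t3
  t1 = 0 has moves stopped
  t2 = 0\{b} has moves stopped
  t3 = b.0 + 0 | 0 has moves -b-> t1
Coarsest stable partition (strong bisimilarity classes):
  B0 = {s0}
  B1 = {s2, t3}
  B2 = {s1, s3, t1, t2}
  B3 = {t0}
s0 ∈ B0, t0 ∈ B3 → different blocks

P ≁ Q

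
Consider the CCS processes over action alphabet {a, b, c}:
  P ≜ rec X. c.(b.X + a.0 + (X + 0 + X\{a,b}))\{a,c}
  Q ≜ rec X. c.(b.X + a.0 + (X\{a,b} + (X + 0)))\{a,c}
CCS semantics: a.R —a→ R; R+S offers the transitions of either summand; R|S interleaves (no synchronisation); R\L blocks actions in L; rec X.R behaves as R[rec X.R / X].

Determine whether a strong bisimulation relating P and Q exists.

P's transition system — 3 states:
  s0 = rec X. c.(b.X + a.0 + (X + 0 + X\{a,b}))\{a,c} :: —c→ s1
  s1 = (b.(rec X. c.(b.X + a.0 + (X + 0 + X\{a,b}))\{a,c}) + a.0 + ((rec X. c.(b.X + a.0 + (X + 0 + X\{a,b}))\{a,c}) + 0 + (rec X. c.(b.X + a.0 + (X + 0 + X\{a,b}))\{a,c})\{a,b}))\{a,c} :: —b→ s2
  s2 = (rec X. c.(b.X + a.0 + (X + 0 + X\{a,b}))\{a,c})\{a,c} :: (no moves)
Q's transition system — 3 states:
  t0 = rec X. c.(b.X + a.0 + (X\{a,b} + (X + 0)))\{a,c} :: —c→ t1
  t1 = (b.(rec X. c.(b.X + a.0 + (X\{a,b} + (X + 0)))\{a,c}) + a.0 + ((rec X. c.(b.X + a.0 + (X\{a,b} + (X + 0)))\{a,c})\{a,b} + ((rec X. c.(b.X + a.0 + (X\{a,b} + (X + 0)))\{a,c}) + 0)))\{a,c} :: —b→ t2
  t2 = (rec X. c.(b.X + a.0 + (X\{a,b} + (X + 0)))\{a,c})\{a,c} :: (no moves)
Partition-refinement fixed point:
  B0 = {s0, t0}
  B1 = {s1, t1}
  B2 = {s2, t2}
s0 ∈ B0, t0 ∈ B0 → same block

YES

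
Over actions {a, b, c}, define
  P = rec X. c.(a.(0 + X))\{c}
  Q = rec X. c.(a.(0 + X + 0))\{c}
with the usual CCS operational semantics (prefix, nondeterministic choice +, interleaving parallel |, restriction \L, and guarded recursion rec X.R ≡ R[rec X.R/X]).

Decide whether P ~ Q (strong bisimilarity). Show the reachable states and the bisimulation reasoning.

Reachable graph of P (3 states):
  p0 = rec X. c.(a.(0 + X))\{c} → —c→ p1
  p1 = (a.(0 + (rec X. c.(a.(0 + X))\{c})))\{c} → —a→ p2
  p2 = (0 + (rec X. c.(a.(0 + X))\{c}))\{c} → ∅
Reachable graph of Q (3 states):
  q0 = rec X. c.(a.(0 + X + 0))\{c} → —c→ q1
  q1 = (a.(0 + (rec X. c.(a.(0 + X + 0))\{c}) + 0))\{c} → —a→ q2
  q2 = (0 + (rec X. c.(a.(0 + X + 0))\{c}) + 0)\{c} → ∅
Coarsest stable partition (strong bisimilarity classes):
  B0 = {p0, q0}
  B1 = {p1, q1}
  B2 = {p2, q2}
p0 ∈ B0, q0 ∈ B0 → same block

YES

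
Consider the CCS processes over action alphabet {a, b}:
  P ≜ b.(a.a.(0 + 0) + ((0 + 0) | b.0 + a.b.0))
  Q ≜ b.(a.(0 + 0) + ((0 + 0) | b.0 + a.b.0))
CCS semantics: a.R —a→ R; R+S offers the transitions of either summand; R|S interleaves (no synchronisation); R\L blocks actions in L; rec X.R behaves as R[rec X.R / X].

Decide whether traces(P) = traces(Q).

LTS(P): 7 reachable states
  u0 = b.(a.a.(0 + 0) + ((0 + 0) | b.0 + a.b.0)) → —b→ u1
  u1 = a.a.(0 + 0) + ((0 + 0) | b.0 + a.b.0) → —a→ u2, —a→ u3, —b→ u4
  u2 = a.(0 + 0) → —a→ u5
  u3 = b.0 → —b→ u6
  u4 = (0 + 0) | 0 → ·
  u5 = 0 + 0 → ·
  u6 = 0 → ·
LTS(Q): 6 reachable states
  v0 = b.(a.(0 + 0) + ((0 + 0) | b.0 + a.b.0)) → —b→ v1
  v1 = a.(0 + 0) + ((0 + 0) | b.0 + a.b.0) → —a→ v2, —a→ v3, —b→ v4
  v2 = 0 + 0 → ·
  v3 = b.0 → —b→ v5
  v4 = (0 + 0) | 0 → ·
  v5 = 0 → ·
Executing baa from P (initial set {u0}):
  [1] b ⇒ {u1}
  [2] a ⇒ {u2, u3}
  [3] a ⇒ {u5}
  P completes σ.
Executing baa from Q (initial set {v0}):
  [1] b ⇒ {v1}
  [2] a ⇒ {v2, v3}
  [3] a ⇒ ∅ (Q stuck)

trace-distinct — witness ⟨baa⟩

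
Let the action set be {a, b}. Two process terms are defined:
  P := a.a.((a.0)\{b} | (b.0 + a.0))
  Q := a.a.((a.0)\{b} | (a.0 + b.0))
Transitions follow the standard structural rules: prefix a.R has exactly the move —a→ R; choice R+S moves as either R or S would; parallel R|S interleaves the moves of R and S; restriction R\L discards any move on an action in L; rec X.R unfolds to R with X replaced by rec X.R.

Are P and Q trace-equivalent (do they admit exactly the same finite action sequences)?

traces(P) = traces(Q)

LTS(P): 6 reachable states
  m0 = a.a.((a.0)\{b} | (b.0 + a.0)) ⊢ =a=> m1
  m1 = a.((a.0)\{b} | (b.0 + a.0)) ⊢ =a=> m2
  m2 = (a.0)\{b} | (b.0 + a.0) ⊢ =a=> m3, =a=> m4, =b=> m3
  m3 = (a.0)\{b} | 0 ⊢ =a=> m5
  m4 = 0\{b} | (b.0 + a.0) ⊢ =a=> m5, =b=> m5
  m5 = 0\{b} | 0 ⊢ (no moves)
LTS(Q): 6 reachable states
  n0 = a.a.((a.0)\{b} | (a.0 + b.0)) ⊢ =a=> n1
  n1 = a.((a.0)\{b} | (a.0 + b.0)) ⊢ =a=> n2
  n2 = (a.0)\{b} | (a.0 + b.0) ⊢ =a=> n3, =a=> n4, =b=> n3
  n3 = (a.0)\{b} | 0 ⊢ =a=> n5
  n4 = 0\{b} | (a.0 + b.0) ⊢ =a=> n5, =b=> n5
  n5 = 0\{b} | 0 ⊢ (no moves)
Partition-refinement fixed point:
  B0 = {m0, n0}
  B1 = {m1, n1}
  B2 = {m2, n2}
  B3 = {m3, n3}
  B4 = {m5, n5}
  B5 = {m4, n4}
m0 ∈ B0, n0 ∈ B0 → same block
Bisimilar ⇒ trace-equivalent.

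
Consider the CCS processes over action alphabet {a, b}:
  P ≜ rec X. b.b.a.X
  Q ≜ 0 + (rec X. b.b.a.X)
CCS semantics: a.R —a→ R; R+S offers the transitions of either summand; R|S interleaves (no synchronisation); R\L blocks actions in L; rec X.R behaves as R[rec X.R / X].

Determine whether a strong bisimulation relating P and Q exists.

LTS(P): 3 reachable states
  p0 = rec X. b.b.a.X has moves =b=> p1
  p1 = b.a.(rec X. b.b.a.X) has moves =b=> p2
  p2 = a.(rec X. b.b.a.X) has moves =a=> p0
LTS(Q): 4 reachable states
  q0 = 0 + (rec X. b.b.a.X) has moves =b=> q1
  q1 = b.a.(rec X. b.b.a.X) has moves =b=> q2
  q2 = a.(rec X. b.b.a.X) has moves =a=> q3
  q3 = rec X. b.b.a.X has moves =b=> q1
Bisimilarity quotient blocks:
  B0 = {p0, q0, q3}
  B1 = {p1, q1}
  B2 = {p2, q2}
p0 ∈ B0, q0 ∈ B0 → same block

YES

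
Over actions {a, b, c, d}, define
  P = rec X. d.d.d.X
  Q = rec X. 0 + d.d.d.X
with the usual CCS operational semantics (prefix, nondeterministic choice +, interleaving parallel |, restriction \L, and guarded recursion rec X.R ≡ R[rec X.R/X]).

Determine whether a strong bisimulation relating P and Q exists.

LTS(P): 3 reachable states
  p0 = rec X. d.d.d.X ⊢ --d--▸ p1
  p1 = d.d.(rec X. d.d.d.X) ⊢ --d--▸ p2
  p2 = d.(rec X. d.d.d.X) ⊢ --d--▸ p0
LTS(Q): 3 reachable states
  q0 = rec X. 0 + d.d.d.X ⊢ --d--▸ q1
  q1 = d.d.(rec X. 0 + d.d.d.X) ⊢ --d--▸ q2
  q2 = d.(rec X. 0 + d.d.d.X) ⊢ --d--▸ q0
Coarsest stable partition (strong bisimilarity classes):
  B0 = {p0, p1, p2, q0, q1, q2}
p0 ∈ B0, q0 ∈ B0 → same block

YES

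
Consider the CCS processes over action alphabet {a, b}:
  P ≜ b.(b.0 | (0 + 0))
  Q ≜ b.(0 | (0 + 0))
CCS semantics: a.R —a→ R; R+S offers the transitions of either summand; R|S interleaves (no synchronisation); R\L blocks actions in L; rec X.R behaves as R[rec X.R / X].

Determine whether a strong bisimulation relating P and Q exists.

Reachable graph of P (3 states):
  p0 = b.(b.0 | (0 + 0)) → --b--▸ p1
  p1 = b.0 | (0 + 0) → --b--▸ p2
  p2 = 0 | (0 + 0) → stopped
Reachable graph of Q (2 states):
  q0 = b.(0 | (0 + 0)) → --b--▸ q1
  q1 = 0 | (0 + 0) → stopped
Partition-refinement fixed point:
  B0 = {p0}
  B1 = {p1, q0}
  B2 = {p2, q1}
p0 ∈ B0, q0 ∈ B1 → different blocks

not bisimilar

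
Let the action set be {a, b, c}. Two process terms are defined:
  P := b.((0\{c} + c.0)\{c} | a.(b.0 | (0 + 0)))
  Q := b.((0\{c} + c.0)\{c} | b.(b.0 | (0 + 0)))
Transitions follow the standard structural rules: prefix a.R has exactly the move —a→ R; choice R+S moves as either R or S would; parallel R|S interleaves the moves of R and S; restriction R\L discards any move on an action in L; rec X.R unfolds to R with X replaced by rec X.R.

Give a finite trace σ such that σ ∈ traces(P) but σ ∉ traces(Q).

ba

P's transition system — 4 states:
  p0 = b.((0\{c} + c.0)\{c} | a.(b.0 | (0 + 0))) :: --b--▸ p1
  p1 = (0\{c} + c.0)\{c} | a.(b.0 | (0 + 0)) :: --a--▸ p2
  p2 = (0\{c} + c.0)\{c} | (b.0 | (0 + 0)) :: --b--▸ p3
  p3 = (0\{c} + c.0)\{c} | (0 | (0 + 0)) :: ∅
Q's transition system — 4 states:
  q0 = b.((0\{c} + c.0)\{c} | b.(b.0 | (0 + 0))) :: --b--▸ q1
  q1 = (0\{c} + c.0)\{c} | b.(b.0 | (0 + 0)) :: --b--▸ q2
  q2 = (0\{c} + c.0)\{c} | (b.0 | (0 + 0)) :: --b--▸ q3
  q3 = (0\{c} + c.0)\{c} | (0 | (0 + 0)) :: ∅
Run σ = ⟨ba⟩ on P: start {p0}
  step 1 (b): {p1}
  step 2 (a): {p2}
  P completes σ.
Run σ = ⟨ba⟩ on Q: start {q0}
  step 1 (b): {q1}
  step 2 (a): ∅ (Q stuck)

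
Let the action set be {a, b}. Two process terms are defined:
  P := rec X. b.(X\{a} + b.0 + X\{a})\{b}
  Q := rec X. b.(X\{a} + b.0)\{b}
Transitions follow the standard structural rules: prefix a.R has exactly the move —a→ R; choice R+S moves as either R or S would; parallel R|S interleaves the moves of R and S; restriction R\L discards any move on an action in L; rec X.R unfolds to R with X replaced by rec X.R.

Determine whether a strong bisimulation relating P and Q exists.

Reachable graph of P (2 states):
  s0 = rec X. b.(X\{a} + b.0 + X\{a})\{b} | --b--▸ s1
  s1 = ((rec X. b.(X\{a} + b.0 + X\{a})\{b})\{a} + b.0 + (rec X. b.(X\{a} + b.0 + X\{a})\{b})\{a})\{b} | (no moves)
Reachable graph of Q (2 states):
  t0 = rec X. b.(X\{a} + b.0)\{b} | --b--▸ t1
  t1 = ((rec X. b.(X\{a} + b.0)\{b})\{a} + b.0)\{b} | (no moves)
Bisimilarity quotient blocks:
  B0 = {s0, t0}
  B1 = {s1, t1}
s0 ∈ B0, t0 ∈ B0 → same block

YES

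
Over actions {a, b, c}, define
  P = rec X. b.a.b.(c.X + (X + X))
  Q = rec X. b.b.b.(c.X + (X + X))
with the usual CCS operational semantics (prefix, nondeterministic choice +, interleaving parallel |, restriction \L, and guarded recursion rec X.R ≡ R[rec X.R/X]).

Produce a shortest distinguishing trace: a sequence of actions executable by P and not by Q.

LTS(P): 4 reachable states
  m0 = rec X. b.a.b.(c.X + (X + X)) | =b=> m1
  m1 = a.b.(c.(rec X. b.a.b.(c.X + (X + X))) + ((rec X. b.a.b.(c.X + (X + X))) + (rec X. b.a.b.(c.X + (X + X))))) | =a=> m2
  m2 = b.(c.(rec X. b.a.b.(c.X + (X + X))) + ((rec X. b.a.b.(c.X + (X + X))) + (rec X. b.a.b.(c.X + (X + X))))) | =b=> m3
  m3 = c.(rec X. b.a.b.(c.X + (X + X))) + ((rec X. b.a.b.(c.X + (X + X))) + (rec X. b.a.b.(c.X + (X + X)))) | =b=> m1, =c=> m0
LTS(Q): 4 reachable states
  n0 = rec X. b.b.b.(c.X + (X + X)) | =b=> n1
  n1 = b.b.(c.(rec X. b.b.b.(c.X + (X + X))) + ((rec X. b.b.b.(c.X + (X + X))) + (rec X. b.b.b.(c.X + (X + X))))) | =b=> n2
  n2 = b.(c.(rec X. b.b.b.(c.X + (X + X))) + ((rec X. b.b.b.(c.X + (X + X))) + (rec X. b.b.b.(c.X + (X + X))))) | =b=> n3
  n3 = c.(rec X. b.b.b.(c.X + (X + X))) + ((rec X. b.b.b.(c.X + (X + X))) + (rec X. b.b.b.(c.X + (X + X)))) | =b=> n1, =c=> n0
Trace ⟨ba⟩ through P, begin at {m0}:
  [1] b ⇒ {m1}
  [2] a ⇒ {m2}
  — P admits the full trace.
Trace ⟨ba⟩ through Q, begin at {n0}:
  [1] b ⇒ {n1}
  [2] a ⇒ ∅  — Q cannot continue

ba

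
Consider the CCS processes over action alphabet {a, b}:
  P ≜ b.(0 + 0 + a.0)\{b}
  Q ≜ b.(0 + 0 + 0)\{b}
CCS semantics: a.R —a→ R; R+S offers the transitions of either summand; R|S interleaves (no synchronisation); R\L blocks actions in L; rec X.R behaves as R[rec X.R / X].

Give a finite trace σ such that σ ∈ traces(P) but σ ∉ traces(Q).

Reachable graph of P (3 states):
  s0 = b.(0 + 0 + a.0)\{b} | =b=> s1
  s1 = (0 + 0 + a.0)\{b} | =a=> s2
  s2 = 0\{b} | stopped
Reachable graph of Q (2 states):
  t0 = b.(0 + 0 + 0)\{b} | =b=> t1
  t1 = (0 + 0 + 0)\{b} | stopped
Executing ba from P (initial set {s0}):
  step 1 (b): {s1}
  step 2 (a): {s2}
  ✓ P
Executing ba from Q (initial set {t0}):
  step 1 (b): {t1}
  step 2 (a): ∅ (Q stuck)

ba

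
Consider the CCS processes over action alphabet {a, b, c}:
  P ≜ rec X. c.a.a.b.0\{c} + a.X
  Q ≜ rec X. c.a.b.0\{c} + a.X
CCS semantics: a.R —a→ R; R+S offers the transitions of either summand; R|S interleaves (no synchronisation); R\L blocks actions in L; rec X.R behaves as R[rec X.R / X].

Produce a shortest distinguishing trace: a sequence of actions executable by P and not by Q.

caa

LTS(P): 5 reachable states
  u0 = rec X. c.a.a.b.0\{c} + a.X :: -a-> u0, -c-> u1
  u1 = a.a.b.0\{c} :: -a-> u2
  u2 = a.b.0\{c} :: -a-> u3
  u3 = b.0\{c} :: -b-> u4
  u4 = 0\{c} :: deadlocked
LTS(Q): 4 reachable states
  v0 = rec X. c.a.b.0\{c} + a.X :: -a-> v0, -c-> v1
  v1 = a.b.0\{c} :: -a-> v2
  v2 = b.0\{c} :: -b-> v3
  v3 = 0\{c} :: deadlocked
Executing caa from P (initial set {u0}):
  [1] c ⇒ {u1}
  [2] a ⇒ {u2}
  [3] a ⇒ {u3}
  — P admits the full trace.
Executing caa from Q (initial set {v0}):
  [1] c ⇒ {v1}
  [2] a ⇒ {v2}
  [3] a ⇒ ∅  — Q cannot continue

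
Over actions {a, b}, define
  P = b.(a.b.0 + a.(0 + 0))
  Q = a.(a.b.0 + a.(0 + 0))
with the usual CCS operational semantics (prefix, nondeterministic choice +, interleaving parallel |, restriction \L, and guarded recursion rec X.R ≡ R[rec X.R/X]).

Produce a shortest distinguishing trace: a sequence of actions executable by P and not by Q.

LTS(P): 5 reachable states
  m0 = b.(a.b.0 + a.(0 + 0)) :: --b--▸ m1
  m1 = a.b.0 + a.(0 + 0) :: --a--▸ m2, --a--▸ m3
  m2 = 0 + 0 :: deadlocked
  m3 = b.0 :: --b--▸ m4
  m4 = 0 :: deadlocked
LTS(Q): 5 reachable states
  n0 = a.(a.b.0 + a.(0 + 0)) :: --a--▸ n1
  n1 = a.b.0 + a.(0 + 0) :: --a--▸ n2, --a--▸ n3
  n2 = 0 + 0 :: deadlocked
  n3 = b.0 :: --b--▸ n4
  n4 = 0 :: deadlocked
Executing b from P (initial set {m0}):
  [1] b ⇒ {m1}
  — P admits the full trace.
Executing b from Q (initial set {n0}):
  [1] b ⇒ no successor for Q

b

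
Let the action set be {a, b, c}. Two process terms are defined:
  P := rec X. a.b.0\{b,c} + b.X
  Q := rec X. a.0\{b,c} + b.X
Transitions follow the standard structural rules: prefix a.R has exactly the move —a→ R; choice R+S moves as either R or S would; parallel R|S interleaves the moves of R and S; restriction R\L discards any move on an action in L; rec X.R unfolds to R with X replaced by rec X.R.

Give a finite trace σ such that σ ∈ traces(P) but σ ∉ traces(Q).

LTS(P): 3 reachable states
  u0 = rec X. a.b.0\{b,c} + b.X ⊢ ··a··> u1, ··b··> u0
  u1 = b.0\{b,c} ⊢ ··b··> u2
  u2 = 0\{b,c} ⊢ deadlocked
LTS(Q): 2 reachable states
  v0 = rec X. a.0\{b,c} + b.X ⊢ ··a··> v1, ··b··> v0
  v1 = 0\{b,c} ⊢ deadlocked
Executing ab from P (initial set {u0}):
  after a @ step 1: {u1}
  after b @ step 2: {u2}
  P completes σ.
Executing ab from Q (initial set {v0}):
  after a @ step 1: {v1}
  after b @ step 2: ∅ (Q stuck)

ab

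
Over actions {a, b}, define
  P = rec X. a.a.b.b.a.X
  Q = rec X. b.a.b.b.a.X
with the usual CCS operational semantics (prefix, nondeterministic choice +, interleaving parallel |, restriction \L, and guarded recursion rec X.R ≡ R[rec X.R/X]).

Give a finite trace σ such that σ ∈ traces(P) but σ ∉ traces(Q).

Reachable graph of P (5 states):
  s0 = rec X. a.a.b.b.a.X → --a--▸ s1
  s1 = a.b.b.a.(rec X. a.a.b.b.a.X) → --a--▸ s2
  s2 = b.b.a.(rec X. a.a.b.b.a.X) → --b--▸ s3
  s3 = b.a.(rec X. a.a.b.b.a.X) → --b--▸ s4
  s4 = a.(rec X. a.a.b.b.a.X) → --a--▸ s0
Reachable graph of Q (5 states):
  t0 = rec X. b.a.b.b.a.X → --b--▸ t1
  t1 = a.b.b.a.(rec X. b.a.b.b.a.X) → --a--▸ t2
  t2 = b.b.a.(rec X. b.a.b.b.a.X) → --b--▸ t3
  t3 = b.a.(rec X. b.a.b.b.a.X) → --b--▸ t4
  t4 = a.(rec X. b.a.b.b.a.X) → --a--▸ t0
Run σ = ⟨a⟩ on P: start {s0}
  [1] a ⇒ {s1}
  P completes σ.
Run σ = ⟨a⟩ on Q: start {t0}
  [1] a ⇒ no successor for Q

a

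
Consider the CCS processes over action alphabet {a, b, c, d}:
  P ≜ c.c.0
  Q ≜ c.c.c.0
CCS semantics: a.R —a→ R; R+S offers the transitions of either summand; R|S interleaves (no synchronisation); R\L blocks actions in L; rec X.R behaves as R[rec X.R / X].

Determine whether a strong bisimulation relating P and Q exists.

NO

LTS(P): 3 reachable states
  s0 = c.c.0 → —c→ s1
  s1 = c.0 → —c→ s2
  s2 = 0 → deadlocked
LTS(Q): 4 reachable states
  t0 = c.c.c.0 → —c→ t1
  t1 = c.c.0 → —c→ t2
  t2 = c.0 → —c→ t3
  t3 = 0 → deadlocked
Coarsest stable partition (strong bisimilarity classes):
  B0 = {s0, t1}
  B1 = {s1, t2}
  B2 = {s2, t3}
  B3 = {t0}
s0 ∈ B0, t0 ∈ B3 → different blocks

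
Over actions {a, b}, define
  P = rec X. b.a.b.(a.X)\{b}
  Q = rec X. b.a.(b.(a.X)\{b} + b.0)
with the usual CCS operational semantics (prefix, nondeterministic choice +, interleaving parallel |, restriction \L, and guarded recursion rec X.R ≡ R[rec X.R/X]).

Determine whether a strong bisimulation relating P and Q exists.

Reachable graph of P (5 states):
  u0 = rec X. b.a.b.(a.X)\{b} ⊢ ··b··> u1
  u1 = a.b.(a.(rec X. b.a.b.(a.X)\{b}))\{b} ⊢ ··a··> u2
  u2 = b.(a.(rec X. b.a.b.(a.X)\{b}))\{b} ⊢ ··b··> u3
  u3 = (a.(rec X. b.a.b.(a.X)\{b}))\{b} ⊢ ··a··> u4
  u4 = (rec X. b.a.b.(a.X)\{b})\{b} ⊢ ∅
Reachable graph of Q (6 states):
  v0 = rec X. b.a.(b.(a.X)\{b} + b.0) ⊢ ··b··> v1
  v1 = a.(b.(a.(rec X. b.a.(b.(a.X)\{b} + b.0)))\{b} + b.0) ⊢ ··a··> v2
  v2 = b.(a.(rec X. b.a.(b.(a.X)\{b} + b.0)))\{b} + b.0 ⊢ ··b··> v3, ··b··> v4
  v3 = (a.(rec X. b.a.(b.(a.X)\{b} + b.0)))\{b} ⊢ ··a··> v5
  v4 = 0 ⊢ ∅
  v5 = (rec X. b.a.(b.(a.X)\{b} + b.0))\{b} ⊢ ∅
Partition-refinement fixed point:
  B0 = {u0}
  B1 = {u1}
  B2 = {u2}
  B3 = {u3, v3}
  B4 = {u4, v4, v5}
  B5 = {v0}
  B6 = {v1}
  B7 = {v2}
u0 ∈ B0, v0 ∈ B5 → different blocks

P ≁ Q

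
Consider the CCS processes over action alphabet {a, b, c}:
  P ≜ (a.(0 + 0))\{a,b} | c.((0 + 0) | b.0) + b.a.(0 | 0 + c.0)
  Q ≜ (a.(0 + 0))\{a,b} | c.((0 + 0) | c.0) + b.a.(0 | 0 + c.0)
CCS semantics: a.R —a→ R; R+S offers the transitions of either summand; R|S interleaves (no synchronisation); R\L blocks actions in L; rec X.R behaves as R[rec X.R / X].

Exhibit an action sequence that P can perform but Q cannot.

P's transition system — 6 states:
  s0 = (a.(0 + 0))\{a,b} | c.((0 + 0) | b.0) + b.a.(0 | 0 + c.0) → ··b··> s1, ··c··> s2
  s1 = a.(0 | 0 + c.0) → ··a··> s3
  s2 = (a.(0 + 0))\{a,b} | ((0 + 0) | b.0) → ··b··> s4
  s3 = 0 | 0 + c.0 → ··c··> s5
  s4 = (a.(0 + 0))\{a,b} | ((0 + 0) | 0) → ∅
  s5 = 0 → ∅
Q's transition system — 6 states:
  t0 = (a.(0 + 0))\{a,b} | c.((0 + 0) | c.0) + b.a.(0 | 0 + c.0) → ··b··> t1, ··c··> t2
  t1 = a.(0 | 0 + c.0) → ··a··> t3
  t2 = (a.(0 + 0))\{a,b} | ((0 + 0) | c.0) → ··c··> t4
  t3 = 0 | 0 + c.0 → ··c··> t5
  t4 = (a.(0 + 0))\{a,b} | ((0 + 0) | 0) → ∅
  t5 = 0 → ∅
Executing cb from P (initial set {s0}):
  [1] c ⇒ {s2}
  [2] b ⇒ {s4}
  ✓ P
Executing cb from Q (initial set {t0}):
  [1] c ⇒ {t2}
  [2] b ⇒ ∅ (Q stuck)

cb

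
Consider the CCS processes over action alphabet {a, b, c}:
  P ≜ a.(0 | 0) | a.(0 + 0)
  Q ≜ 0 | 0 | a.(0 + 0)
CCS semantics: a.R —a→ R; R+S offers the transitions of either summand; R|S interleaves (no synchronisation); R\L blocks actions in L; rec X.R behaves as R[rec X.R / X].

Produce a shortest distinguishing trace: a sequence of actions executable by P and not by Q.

LTS(P): 4 reachable states
  u0 = a.(0 | 0) | a.(0 + 0) :: --a--▸ u1, --a--▸ u2
  u1 = 0 | 0 | a.(0 + 0) :: --a--▸ u3
  u2 = a.(0 | 0) | (0 + 0) :: --a--▸ u3
  u3 = 0 | 0 | (0 + 0) :: (no moves)
LTS(Q): 2 reachable states
  v0 = 0 | 0 | a.(0 + 0) :: --a--▸ v1
  v1 = 0 | 0 | (0 + 0) :: (no moves)
Run σ = ⟨aa⟩ on P: start {u0}
  after a @ step 1: {u1, u2}
  after a @ step 2: {u3}
  — P admits the full trace.
Run σ = ⟨aa⟩ on Q: start {v0}
  after a @ step 1: {v1}
  after a @ step 2: ∅  — Q cannot continue

aa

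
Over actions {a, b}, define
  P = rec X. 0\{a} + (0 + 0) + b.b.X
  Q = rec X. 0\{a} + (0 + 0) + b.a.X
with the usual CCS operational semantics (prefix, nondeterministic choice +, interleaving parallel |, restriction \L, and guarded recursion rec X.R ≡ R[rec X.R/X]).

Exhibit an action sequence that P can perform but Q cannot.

bb

P's transition system — 2 states:
  p0 = rec X. 0\{a} + (0 + 0) + b.b.X → ··b··> p1
  p1 = b.(rec X. 0\{a} + (0 + 0) + b.b.X) → ··b··> p0
Q's transition system — 2 states:
  q0 = rec X. 0\{a} + (0 + 0) + b.a.X → ··b··> q1
  q1 = a.(rec X. 0\{a} + (0 + 0) + b.a.X) → ··a··> q0
Run σ = ⟨bb⟩ on P: start {p0}
  [1] b ⇒ {p1}
  [2] b ⇒ {p0}
  ✓ P
Run σ = ⟨bb⟩ on Q: start {q0}
  [1] b ⇒ {q1}
  [2] b ⇒ ∅  — Q cannot continue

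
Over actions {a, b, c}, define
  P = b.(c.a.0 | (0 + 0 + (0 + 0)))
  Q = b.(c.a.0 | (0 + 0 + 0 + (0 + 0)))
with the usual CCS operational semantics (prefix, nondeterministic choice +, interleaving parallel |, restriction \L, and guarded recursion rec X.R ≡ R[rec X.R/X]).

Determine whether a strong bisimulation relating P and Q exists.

Reachable graph of P (4 states):
  s0 = b.(c.a.0 | (0 + 0 + (0 + 0))) has moves —b→ s1
  s1 = c.a.0 | (0 + 0 + (0 + 0)) has moves —c→ s2
  s2 = a.0 | (0 + 0 + (0 + 0)) has moves —a→ s3
  s3 = 0 | (0 + 0 + (0 + 0)) has moves ·
Reachable graph of Q (4 states):
  t0 = b.(c.a.0 | (0 + 0 + 0 + (0 + 0))) has moves —b→ t1
  t1 = c.a.0 | (0 + 0 + 0 + (0 + 0)) has moves —c→ t2
  t2 = a.0 | (0 + 0 + 0 + (0 + 0)) has moves —a→ t3
  t3 = 0 | (0 + 0 + 0 + (0 + 0)) has moves ·
Partition-refinement fixed point:
  B0 = {s0, t0}
  B1 = {s1, t1}
  B2 = {s2, t2}
  B3 = {s3, t3}
s0 ∈ B0, t0 ∈ B0 → same block

bisimilar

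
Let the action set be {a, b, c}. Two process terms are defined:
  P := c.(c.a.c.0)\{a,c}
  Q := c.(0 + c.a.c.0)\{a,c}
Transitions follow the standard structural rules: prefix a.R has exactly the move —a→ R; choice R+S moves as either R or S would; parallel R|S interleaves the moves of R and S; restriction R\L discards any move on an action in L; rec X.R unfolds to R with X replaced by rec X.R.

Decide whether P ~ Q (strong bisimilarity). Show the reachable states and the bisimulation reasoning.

LTS(P): 2 reachable states
  m0 = c.(c.a.c.0)\{a,c} has moves -c-> m1
  m1 = (c.a.c.0)\{a,c} has moves stopped
LTS(Q): 2 reachable states
  n0 = c.(0 + c.a.c.0)\{a,c} has moves -c-> n1
  n1 = (0 + c.a.c.0)\{a,c} has moves stopped
Partition-refinement fixed point:
  B0 = {m0, n0}
  B1 = {m1, n1}
m0 ∈ B0, n0 ∈ B0 → same block

P ~ Q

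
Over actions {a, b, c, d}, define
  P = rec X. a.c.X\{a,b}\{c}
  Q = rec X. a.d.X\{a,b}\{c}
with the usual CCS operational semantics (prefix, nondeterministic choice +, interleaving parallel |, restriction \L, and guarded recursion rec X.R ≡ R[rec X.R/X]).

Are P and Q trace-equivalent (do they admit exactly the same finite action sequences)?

trace-distinct — witness ⟨ac⟩

Reachable graph of P (3 states):
  p0 = rec X. a.c.X\{a,b}\{c} has moves -a-> p1
  p1 = c.(rec X. a.c.X\{a,b}\{c})\{a,b}\{c} has moves -c-> p2
  p2 = (rec X. a.c.X\{a,b}\{c})\{a,b}\{c} has moves deadlocked
Reachable graph of Q (3 states):
  q0 = rec X. a.d.X\{a,b}\{c} has moves -a-> q1
  q1 = d.(rec X. a.d.X\{a,b}\{c})\{a,b}\{c} has moves -d-> q2
  q2 = (rec X. a.d.X\{a,b}\{c})\{a,b}\{c} has moves deadlocked
Run σ = ⟨ac⟩ on P: start {p0}
  step 1 (a): {p1}
  step 2 (c): {p2}
  P completes σ.
Run σ = ⟨ac⟩ on Q: start {q0}
  step 1 (a): {q1}
  step 2 (c): ∅ (Q stuck)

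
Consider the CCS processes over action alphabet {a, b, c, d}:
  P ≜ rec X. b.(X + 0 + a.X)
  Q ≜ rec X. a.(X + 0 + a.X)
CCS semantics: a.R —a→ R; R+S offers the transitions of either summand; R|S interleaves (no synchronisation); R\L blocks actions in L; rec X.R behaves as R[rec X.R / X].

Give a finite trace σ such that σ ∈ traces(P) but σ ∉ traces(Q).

LTS(P): 2 reachable states
  m0 = rec X. b.(X + 0 + a.X) has moves ··b··> m1
  m1 = (rec X. b.(X + 0 + a.X)) + 0 + a.(rec X. b.(X + 0 + a.X)) has moves ··a··> m0, ··b··> m1
LTS(Q): 2 reachable states
  n0 = rec X. a.(X + 0 + a.X) has moves ··a··> n1
  n1 = (rec X. a.(X + 0 + a.X)) + 0 + a.(rec X. a.(X + 0 + a.X)) has moves ··a··> n0, ··a··> n1
Trace ⟨b⟩ through P, begin at {m0}:
  [1] b ⇒ {m1}
  ✓ P
Trace ⟨b⟩ through Q, begin at {n0}:
  [1] b ⇒ ∅  — Q cannot continue

b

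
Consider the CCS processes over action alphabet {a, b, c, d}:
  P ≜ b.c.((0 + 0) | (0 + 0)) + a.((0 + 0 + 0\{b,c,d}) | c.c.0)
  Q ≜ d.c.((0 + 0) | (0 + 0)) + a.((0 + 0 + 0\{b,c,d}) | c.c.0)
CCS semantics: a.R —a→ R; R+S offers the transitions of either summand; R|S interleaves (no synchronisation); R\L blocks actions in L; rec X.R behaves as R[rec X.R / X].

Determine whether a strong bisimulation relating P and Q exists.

NO

P's transition system — 6 states:
  s0 = b.c.((0 + 0) | (0 + 0)) + a.((0 + 0 + 0\{b,c,d}) | c.c.0) ⊢ —a→ s1, —b→ s2
  s1 = (0 + 0 + 0\{b,c,d}) | c.c.0 ⊢ —c→ s3
  s2 = c.((0 + 0) | (0 + 0)) ⊢ —c→ s4
  s3 = (0 + 0 + 0\{b,c,d}) | c.0 ⊢ —c→ s5
  s4 = (0 + 0) | (0 + 0) ⊢ deadlocked
  s5 = (0 + 0 + 0\{b,c,d}) | 0 ⊢ deadlocked
Q's transition system — 6 states:
  t0 = d.c.((0 + 0) | (0 + 0)) + a.((0 + 0 + 0\{b,c,d}) | c.c.0) ⊢ —a→ t1, —d→ t2
  t1 = (0 + 0 + 0\{b,c,d}) | c.c.0 ⊢ —c→ t3
  t2 = c.((0 + 0) | (0 + 0)) ⊢ —c→ t4
  t3 = (0 + 0 + 0\{b,c,d}) | c.0 ⊢ —c→ t5
  t4 = (0 + 0) | (0 + 0) ⊢ deadlocked
  t5 = (0 + 0 + 0\{b,c,d}) | 0 ⊢ deadlocked
Partition-refinement fixed point:
  B0 = {s0}
  B1 = {s1, t1}
  B2 = {s2, s3, t2, t3}
  B3 = {s4, s5, t4, t5}
  B4 = {t0}
s0 ∈ B0, t0 ∈ B4 → different blocks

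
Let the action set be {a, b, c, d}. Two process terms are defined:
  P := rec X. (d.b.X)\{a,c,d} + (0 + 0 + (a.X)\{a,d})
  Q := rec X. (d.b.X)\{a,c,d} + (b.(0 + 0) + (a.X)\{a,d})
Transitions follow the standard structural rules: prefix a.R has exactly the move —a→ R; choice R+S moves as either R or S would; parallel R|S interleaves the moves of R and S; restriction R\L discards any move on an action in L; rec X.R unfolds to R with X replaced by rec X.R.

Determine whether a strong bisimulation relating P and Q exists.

P ≁ Q

Reachable graph of P (1 states):
  s0 = rec X. (d.b.X)\{a,c,d} + (0 + 0 + (a.X)\{a,d}) ⊢ ·
Reachable graph of Q (2 states):
  t0 = rec X. (d.b.X)\{a,c,d} + (b.(0 + 0) + (a.X)\{a,d}) ⊢ =b=> t1
  t1 = 0 + 0 ⊢ ·
Partition-refinement fixed point:
  B0 = {s0, t1}
  B1 = {t0}
s0 ∈ B0, t0 ∈ B1 → different blocks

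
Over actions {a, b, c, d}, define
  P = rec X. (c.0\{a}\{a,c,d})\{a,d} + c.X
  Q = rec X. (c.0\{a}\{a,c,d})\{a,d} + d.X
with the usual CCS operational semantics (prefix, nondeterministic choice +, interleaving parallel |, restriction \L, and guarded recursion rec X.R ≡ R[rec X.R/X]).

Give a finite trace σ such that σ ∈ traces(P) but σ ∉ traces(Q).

cc

Reachable graph of P (2 states):
  s0 = rec X. (c.0\{a}\{a,c,d})\{a,d} + c.X :: -c-> s0, -c-> s1
  s1 = 0\{a}\{a,c,d}\{a,d} :: ∅
Reachable graph of Q (2 states):
  t0 = rec X. (c.0\{a}\{a,c,d})\{a,d} + d.X :: -c-> t1, -d-> t0
  t1 = 0\{a}\{a,c,d}\{a,d} :: ∅
Run σ = ⟨cc⟩ on P: start {s0}
  step 1 (c): {s0, s1}
  step 2 (c): {s0, s1}
  P completes σ.
Run σ = ⟨cc⟩ on Q: start {t0}
  step 1 (c): {t1}
  step 2 (c): ∅ (Q stuck)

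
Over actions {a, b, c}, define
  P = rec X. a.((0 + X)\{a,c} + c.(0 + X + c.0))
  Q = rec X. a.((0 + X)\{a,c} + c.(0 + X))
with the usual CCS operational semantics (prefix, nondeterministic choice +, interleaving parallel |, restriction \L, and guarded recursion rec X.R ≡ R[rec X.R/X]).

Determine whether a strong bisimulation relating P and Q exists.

P ≁ Q

P's transition system — 4 states:
  u0 = rec X. a.((0 + X)\{a,c} + c.(0 + X + c.0)) has moves —a→ u1
  u1 = (0 + (rec X. a.((0 + X)\{a,c} + c.(0 + X + c.0))))\{a,c} + c.(0 + (rec X. a.((0 + X)\{a,c} + c.(0 + X + c.0))) + c.0) has moves —c→ u2
  u2 = 0 + (rec X. a.((0 + X)\{a,c} + c.(0 + X + c.0))) + c.0 has moves —a→ u1, —c→ u3
  u3 = 0 has moves ∅
Q's transition system — 3 states:
  v0 = rec X. a.((0 + X)\{a,c} + c.(0 + X)) has moves —a→ v1
  v1 = (0 + (rec X. a.((0 + X)\{a,c} + c.(0 + X))))\{a,c} + c.(0 + (rec X. a.((0 + X)\{a,c} + c.(0 + X)))) has moves —c→ v2
  v2 = 0 + (rec X. a.((0 + X)\{a,c} + c.(0 + X))) has moves —a→ v1
Bisimilarity quotient blocks:
  B0 = {u0}
  B1 = {u1}
  B2 = {u2}
  B3 = {u3}
  B4 = {v0, v2}
  B5 = {v1}
u0 ∈ B0, v0 ∈ B4 → different blocks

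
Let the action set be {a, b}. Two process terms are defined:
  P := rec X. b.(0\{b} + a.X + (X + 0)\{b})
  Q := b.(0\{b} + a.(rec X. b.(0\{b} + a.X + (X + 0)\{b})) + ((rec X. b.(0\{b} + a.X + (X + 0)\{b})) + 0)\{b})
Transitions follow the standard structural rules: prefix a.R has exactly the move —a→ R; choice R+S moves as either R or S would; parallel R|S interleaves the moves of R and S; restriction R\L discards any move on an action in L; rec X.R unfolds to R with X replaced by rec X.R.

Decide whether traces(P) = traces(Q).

P's transition system — 2 states:
  m0 = rec X. b.(0\{b} + a.X + (X + 0)\{b}) | -b-> m1
  m1 = 0\{b} + a.(rec X. b.(0\{b} + a.X + (X + 0)\{b})) + ((rec X. b.(0\{b} + a.X + (X + 0)\{b})) + 0)\{b} | -a-> m0
Q's transition system — 3 states:
  n0 = b.(0\{b} + a.(rec X. b.(0\{b} + a.X + (X + 0)\{b})) + ((rec X. b.(0\{b} + a.X + (X + 0)\{b})) + 0)\{b}) | -b-> n1
  n1 = 0\{b} + a.(rec X. b.(0\{b} + a.X + (X + 0)\{b})) + ((rec X. b.(0\{b} + a.X + (X + 0)\{b})) + 0)\{b} | -a-> n2
  n2 = rec X. b.(0\{b} + a.X + (X + 0)\{b}) | -b-> n1
Partition-refinement fixed point:
  B0 = {m0, n0, n2}
  B1 = {m1, n1}
m0 ∈ B0, n0 ∈ B0 → same block
Bisimilar ⇒ trace-equivalent.

YES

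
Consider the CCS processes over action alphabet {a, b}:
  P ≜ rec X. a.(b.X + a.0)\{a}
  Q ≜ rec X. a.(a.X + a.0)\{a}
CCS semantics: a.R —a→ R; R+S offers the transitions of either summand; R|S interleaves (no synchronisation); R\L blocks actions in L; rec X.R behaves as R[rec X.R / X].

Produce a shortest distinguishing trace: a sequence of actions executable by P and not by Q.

ab

P's transition system — 3 states:
  s0 = rec X. a.(b.X + a.0)\{a} | =a=> s1
  s1 = (b.(rec X. a.(b.X + a.0)\{a}) + a.0)\{a} | =b=> s2
  s2 = (rec X. a.(b.X + a.0)\{a})\{a} | ·
Q's transition system — 2 states:
  t0 = rec X. a.(a.X + a.0)\{a} | =a=> t1
  t1 = (a.(rec X. a.(a.X + a.0)\{a}) + a.0)\{a} | ·
Executing ab from P (initial set {s0}):
  step 1 (a): {s1}
  step 2 (b): {s2}
  — P admits the full trace.
Executing ab from Q (initial set {t0}):
  step 1 (a): {t1}
  step 2 (b): no successor for Q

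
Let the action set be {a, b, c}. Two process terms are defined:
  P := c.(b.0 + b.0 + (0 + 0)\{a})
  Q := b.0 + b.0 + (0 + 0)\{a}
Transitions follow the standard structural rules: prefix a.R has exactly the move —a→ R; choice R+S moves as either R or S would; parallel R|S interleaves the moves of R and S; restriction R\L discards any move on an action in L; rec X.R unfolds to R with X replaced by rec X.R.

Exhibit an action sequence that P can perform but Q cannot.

LTS(P): 3 reachable states
  u0 = c.(b.0 + b.0 + (0 + 0)\{a}) → =c=> u1
  u1 = b.0 + b.0 + (0 + 0)\{a} → =b=> u2
  u2 = 0 → ∅
LTS(Q): 2 reachable states
  v0 = b.0 + b.0 + (0 + 0)\{a} → =b=> v1
  v1 = 0 → ∅
Run σ = ⟨c⟩ on P: start {u0}
  step 1 (c): {u1}
  P completes σ.
Run σ = ⟨c⟩ on Q: start {v0}
  step 1 (c): ∅ (Q stuck)

c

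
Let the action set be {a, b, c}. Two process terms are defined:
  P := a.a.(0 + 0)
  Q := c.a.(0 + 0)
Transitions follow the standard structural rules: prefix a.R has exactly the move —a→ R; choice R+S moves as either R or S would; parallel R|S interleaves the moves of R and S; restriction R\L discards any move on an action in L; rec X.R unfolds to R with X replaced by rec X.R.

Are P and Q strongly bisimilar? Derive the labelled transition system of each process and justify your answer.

Reachable graph of P (3 states):
  m0 = a.a.(0 + 0) :: --a--▸ m1
  m1 = a.(0 + 0) :: --a--▸ m2
  m2 = 0 + 0 :: stopped
Reachable graph of Q (3 states):
  n0 = c.a.(0 + 0) :: --c--▸ n1
  n1 = a.(0 + 0) :: --a--▸ n2
  n2 = 0 + 0 :: stopped
Partition-refinement fixed point:
  B0 = {m0}
  B1 = {m1, n1}
  B2 = {m2, n2}
  B3 = {n0}
m0 ∈ B0, n0 ∈ B3 → different blocks

P ≁ Q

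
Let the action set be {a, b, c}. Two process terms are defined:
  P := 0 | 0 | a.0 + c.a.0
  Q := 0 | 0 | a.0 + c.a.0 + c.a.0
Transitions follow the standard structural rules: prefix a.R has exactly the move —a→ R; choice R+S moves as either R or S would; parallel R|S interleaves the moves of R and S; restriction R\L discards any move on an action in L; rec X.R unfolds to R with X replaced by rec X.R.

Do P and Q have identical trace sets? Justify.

trace-equivalent

LTS(P): 4 reachable states
  p0 = 0 | 0 | a.0 + c.a.0 | -a-> p1, -c-> p2
  p1 = 0 | 0 | 0 | (no moves)
  p2 = a.0 | -a-> p3
  p3 = 0 | (no moves)
LTS(Q): 4 reachable states
  q0 = 0 | 0 | a.0 + c.a.0 + c.a.0 | -a-> q1, -c-> q2
  q1 = 0 | 0 | 0 | (no moves)
  q2 = a.0 | -a-> q3
  q3 = 0 | (no moves)
Partition-refinement fixed point:
  B0 = {p0, q0}
  B1 = {p1, p3, q1, q3}
  B2 = {p2, q2}
p0 ∈ B0, q0 ∈ B0 → same block
Bisimilar ⇒ trace-equivalent.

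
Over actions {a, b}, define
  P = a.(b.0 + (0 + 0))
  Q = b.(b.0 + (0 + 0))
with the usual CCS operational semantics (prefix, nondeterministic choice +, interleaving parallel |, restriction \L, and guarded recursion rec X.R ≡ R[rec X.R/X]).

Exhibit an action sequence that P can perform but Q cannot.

a

Reachable graph of P (3 states):
  u0 = a.(b.0 + (0 + 0)) has moves --a--▸ u1
  u1 = b.0 + (0 + 0) has moves --b--▸ u2
  u2 = 0 has moves (no moves)
Reachable graph of Q (3 states):
  v0 = b.(b.0 + (0 + 0)) has moves --b--▸ v1
  v1 = b.0 + (0 + 0) has moves --b--▸ v2
  v2 = 0 has moves (no moves)
Trace ⟨a⟩ through P, begin at {u0}:
  after a @ step 1: {u1}
  ✓ P
Trace ⟨a⟩ through Q, begin at {v0}:
  after a @ step 1: ∅  — Q cannot continue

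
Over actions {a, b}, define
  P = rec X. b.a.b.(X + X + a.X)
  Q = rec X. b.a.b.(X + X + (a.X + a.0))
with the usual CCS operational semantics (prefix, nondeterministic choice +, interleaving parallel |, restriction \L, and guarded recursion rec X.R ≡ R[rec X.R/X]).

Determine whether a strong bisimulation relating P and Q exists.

not bisimilar

P's transition system — 4 states:
  s0 = rec X. b.a.b.(X + X + a.X) :: ··b··> s1
  s1 = a.b.((rec X. b.a.b.(X + X + a.X)) + (rec X. b.a.b.(X + X + a.X)) + a.(rec X. b.a.b.(X + X + a.X))) :: ··a··> s2
  s2 = b.((rec X. b.a.b.(X + X + a.X)) + (rec X. b.a.b.(X + X + a.X)) + a.(rec X. b.a.b.(X + X + a.X))) :: ··b··> s3
  s3 = (rec X. b.a.b.(X + X + a.X)) + (rec X. b.a.b.(X + X + a.X)) + a.(rec X. b.a.b.(X + X + a.X)) :: ··a··> s0, ··b··> s1
Q's transition system — 5 states:
  t0 = rec X. b.a.b.(X + X + (a.X + a.0)) :: ··b··> t1
  t1 = a.b.((rec X. b.a.b.(X + X + (a.X + a.0))) + (rec X. b.a.b.(X + X + (a.X + a.0))) + (a.(rec X. b.a.b.(X + X + (a.X + a.0))) + a.0)) :: ··a··> t2
  t2 = b.((rec X. b.a.b.(X + X + (a.X + a.0))) + (rec X. b.a.b.(X + X + (a.X + a.0))) + (a.(rec X. b.a.b.(X + X + (a.X + a.0))) + a.0)) :: ··b··> t3
  t3 = (rec X. b.a.b.(X + X + (a.X + a.0))) + (rec X. b.a.b.(X + X + (a.X + a.0))) + (a.(rec X. b.a.b.(X + X + (a.X + a.0))) + a.0) :: ··a··> t0, ··a··> t4, ··b··> t1
  t4 = 0 :: deadlocked
Bisimilarity quotient blocks:
  B0 = {s0}
  B1 = {s1}
  B2 = {s2}
  B3 = {s3}
  B4 = {t0}
  B5 = {t1}
  B6 = {t2}
  B7 = {t3}
  B8 = {t4}
s0 ∈ B0, t0 ∈ B4 → different blocks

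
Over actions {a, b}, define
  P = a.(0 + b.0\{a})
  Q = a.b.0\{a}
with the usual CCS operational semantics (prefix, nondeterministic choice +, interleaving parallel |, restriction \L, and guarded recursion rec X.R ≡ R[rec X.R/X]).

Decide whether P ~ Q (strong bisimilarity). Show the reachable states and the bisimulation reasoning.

LTS(P): 3 reachable states
  s0 = a.(0 + b.0\{a}) | ··a··> s1
  s1 = 0 + b.0\{a} | ··b··> s2
  s2 = 0\{a} | ·
LTS(Q): 3 reachable states
  t0 = a.b.0\{a} | ··a··> t1
  t1 = b.0\{a} | ··b··> t2
  t2 = 0\{a} | ·
Partition-refinement fixed point:
  B0 = {s0, t0}
  B1 = {s1, t1}
  B2 = {s2, t2}
s0 ∈ B0, t0 ∈ B0 → same block

YES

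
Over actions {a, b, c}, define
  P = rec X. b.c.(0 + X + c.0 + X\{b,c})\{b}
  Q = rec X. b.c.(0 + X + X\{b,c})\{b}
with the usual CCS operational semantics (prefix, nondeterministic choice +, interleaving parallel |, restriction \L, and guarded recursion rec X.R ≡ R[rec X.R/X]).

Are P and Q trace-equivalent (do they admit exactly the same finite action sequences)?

LTS(P): 4 reachable states
  p0 = rec X. b.c.(0 + X + c.0 + X\{b,c})\{b} | —b→ p1
  p1 = c.(0 + (rec X. b.c.(0 + X + c.0 + X\{b,c})\{b}) + c.0 + (rec X. b.c.(0 + X + c.0 + X\{b,c})\{b})\{b,c})\{b} | —c→ p2
  p2 = (0 + (rec X. b.c.(0 + X + c.0 + X\{b,c})\{b}) + c.0 + (rec X. b.c.(0 + X + c.0 + X\{b,c})\{b})\{b,c})\{b} | —c→ p3
  p3 = 0\{b} | deadlocked
LTS(Q): 3 reachable states
  q0 = rec X. b.c.(0 + X + X\{b,c})\{b} | —b→ q1
  q1 = c.(0 + (rec X. b.c.(0 + X + X\{b,c})\{b}) + (rec X. b.c.(0 + X + X\{b,c})\{b})\{b,c})\{b} | —c→ q2
  q2 = (0 + (rec X. b.c.(0 + X + X\{b,c})\{b}) + (rec X. b.c.(0 + X + X\{b,c})\{b})\{b,c})\{b} | deadlocked
Run σ = ⟨bcc⟩ on P: start {p0}
  step 1 (b): {p1}
  step 2 (c): {p2}
  step 3 (c): {p3}
  — P admits the full trace.
Run σ = ⟨bcc⟩ on Q: start {q0}
  step 1 (b): {q1}
  step 2 (c): {q2}
  step 3 (c): ∅  — Q cannot continue

NO — witness ⟨bcc⟩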